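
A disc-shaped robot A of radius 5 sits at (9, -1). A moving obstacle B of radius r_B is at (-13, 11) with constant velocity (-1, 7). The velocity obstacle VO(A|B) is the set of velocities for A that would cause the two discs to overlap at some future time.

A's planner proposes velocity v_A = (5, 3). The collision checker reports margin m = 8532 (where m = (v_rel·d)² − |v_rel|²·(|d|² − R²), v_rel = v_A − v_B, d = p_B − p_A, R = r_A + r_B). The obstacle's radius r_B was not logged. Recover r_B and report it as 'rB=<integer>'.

m = 8532
d = (-22, 12);  v_rel = (6, -4),  |v_rel|² = 52
v_rel×d = (6)·(12) − (-4)·(-22) = -16
since m = R²·52 − (-16)²:  R² = (256 + 8532) / 52 = 169
R = √169 = 13  ⇒  r_B = 13 − 5 = 8

rB=8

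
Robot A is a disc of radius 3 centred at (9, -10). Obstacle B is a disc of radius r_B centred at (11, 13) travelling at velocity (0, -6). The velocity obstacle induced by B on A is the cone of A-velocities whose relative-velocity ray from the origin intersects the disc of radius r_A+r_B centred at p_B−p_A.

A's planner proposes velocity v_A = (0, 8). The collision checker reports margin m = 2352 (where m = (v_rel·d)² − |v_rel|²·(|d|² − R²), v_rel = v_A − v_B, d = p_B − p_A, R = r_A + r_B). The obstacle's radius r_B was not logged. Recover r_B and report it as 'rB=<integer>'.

m = 2352
d = (2, 23);  v_rel = (0, 14),  |v_rel|² = 196
v_rel×d = (0)·(23) − (14)·(2) = -28
since m = R²·196 − (-28)²:  R² = (784 + 2352) / 196 = 16
R = √16 = 4  ⇒  r_B = 4 − 3 = 1

rB=1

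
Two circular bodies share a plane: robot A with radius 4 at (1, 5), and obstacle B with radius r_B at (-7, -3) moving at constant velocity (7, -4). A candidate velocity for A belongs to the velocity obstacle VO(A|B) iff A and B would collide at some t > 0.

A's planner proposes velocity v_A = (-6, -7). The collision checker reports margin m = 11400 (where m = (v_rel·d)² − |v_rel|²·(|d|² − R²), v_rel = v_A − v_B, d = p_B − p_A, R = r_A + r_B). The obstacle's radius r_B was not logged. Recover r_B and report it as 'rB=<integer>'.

m = 11400
d = (-8, -8);  v_rel = (-13, -3),  |v_rel|² = 178
v_rel×d = (-13)·(-8) − (-3)·(-8) = 80
since m = R²·178 − 80²:  R² = (6400 + 11400) / 178 = 100
R = √100 = 10  ⇒  r_B = 10 − 4 = 6

rB=6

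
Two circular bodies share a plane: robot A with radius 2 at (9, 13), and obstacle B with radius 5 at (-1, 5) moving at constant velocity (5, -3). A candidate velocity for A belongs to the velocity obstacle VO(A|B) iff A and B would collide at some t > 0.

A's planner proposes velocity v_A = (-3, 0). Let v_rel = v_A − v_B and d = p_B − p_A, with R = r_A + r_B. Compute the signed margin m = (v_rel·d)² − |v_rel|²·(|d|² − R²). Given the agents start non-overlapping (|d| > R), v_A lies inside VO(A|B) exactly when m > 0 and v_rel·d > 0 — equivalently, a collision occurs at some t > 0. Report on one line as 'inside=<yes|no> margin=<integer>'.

d = (-10, -8),  |d|² = 164;  R = 2+5 = 7,  c = 164−7² = 115
v_rel = (-8, 3),  |v_rel|² = 73;  v_rel·d = (-8)·(-10) + (3)·(-8) = 56
73·t² − 112·t + 115 = 0  ⇒  m = 56² − 73·115 = -5259
m = -5259 < 0,  v_rel·d = 56 > 0  ⇒  outside

inside=no margin=-5259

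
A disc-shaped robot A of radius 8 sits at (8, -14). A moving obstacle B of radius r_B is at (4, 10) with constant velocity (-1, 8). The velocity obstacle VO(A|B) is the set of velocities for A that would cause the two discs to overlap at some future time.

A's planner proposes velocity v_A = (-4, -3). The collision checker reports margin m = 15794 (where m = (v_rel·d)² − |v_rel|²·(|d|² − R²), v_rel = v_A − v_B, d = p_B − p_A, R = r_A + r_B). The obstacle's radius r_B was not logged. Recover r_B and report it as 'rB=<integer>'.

m = 15794
d = (-4, 24);  v_rel = (-3, -11),  |v_rel|² = 130
v_rel×d = (-3)·(24) − (-11)·(-4) = -116
since m = R²·130 − (-116)²:  R² = (13456 + 15794) / 130 = 225
R = √225 = 15  ⇒  r_B = 15 − 8 = 7

rB=7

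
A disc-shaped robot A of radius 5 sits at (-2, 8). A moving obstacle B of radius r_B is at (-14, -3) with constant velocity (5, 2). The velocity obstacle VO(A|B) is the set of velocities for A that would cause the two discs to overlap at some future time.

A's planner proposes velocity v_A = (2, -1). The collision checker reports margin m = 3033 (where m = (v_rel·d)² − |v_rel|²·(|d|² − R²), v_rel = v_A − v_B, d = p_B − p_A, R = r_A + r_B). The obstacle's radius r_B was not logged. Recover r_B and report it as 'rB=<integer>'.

m = 3033
d = (-12, -11);  v_rel = (-3, -3),  |v_rel|² = 18
v_rel×d = (-3)·(-11) − (-3)·(-12) = -3
since m = R²·18 − (-3)²:  R² = (9 + 3033) / 18 = 169
R = √169 = 13  ⇒  r_B = 13 − 5 = 8

rB=8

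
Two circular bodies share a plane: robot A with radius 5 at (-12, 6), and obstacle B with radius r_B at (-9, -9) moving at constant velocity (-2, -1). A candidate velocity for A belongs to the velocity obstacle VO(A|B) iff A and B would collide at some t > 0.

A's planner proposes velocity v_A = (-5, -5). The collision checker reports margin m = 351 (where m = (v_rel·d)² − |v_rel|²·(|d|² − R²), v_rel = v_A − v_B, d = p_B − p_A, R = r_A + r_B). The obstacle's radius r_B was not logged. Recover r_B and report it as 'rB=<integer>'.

m = 351
d = (3, -15);  v_rel = (-3, -4),  |v_rel|² = 25
v_rel×d = (-3)·(-15) − (-4)·(3) = 57
since m = R²·25 − 57²:  R² = (3249 + 351) / 25 = 144
R = √144 = 12  ⇒  r_B = 12 − 5 = 7

rB=7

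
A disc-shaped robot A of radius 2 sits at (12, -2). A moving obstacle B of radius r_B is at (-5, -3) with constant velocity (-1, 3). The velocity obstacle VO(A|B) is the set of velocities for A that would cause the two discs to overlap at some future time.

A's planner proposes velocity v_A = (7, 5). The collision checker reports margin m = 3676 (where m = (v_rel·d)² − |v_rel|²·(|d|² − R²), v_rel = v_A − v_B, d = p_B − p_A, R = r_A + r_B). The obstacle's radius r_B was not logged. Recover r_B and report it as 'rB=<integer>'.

m = 3676
d = (-17, -1);  v_rel = (8, 2),  |v_rel|² = 68
v_rel×d = (8)·(-1) − (2)·(-17) = 26
since m = R²·68 − 26²:  R² = (676 + 3676) / 68 = 64
R = √64 = 8  ⇒  r_B = 8 − 2 = 6

rB=6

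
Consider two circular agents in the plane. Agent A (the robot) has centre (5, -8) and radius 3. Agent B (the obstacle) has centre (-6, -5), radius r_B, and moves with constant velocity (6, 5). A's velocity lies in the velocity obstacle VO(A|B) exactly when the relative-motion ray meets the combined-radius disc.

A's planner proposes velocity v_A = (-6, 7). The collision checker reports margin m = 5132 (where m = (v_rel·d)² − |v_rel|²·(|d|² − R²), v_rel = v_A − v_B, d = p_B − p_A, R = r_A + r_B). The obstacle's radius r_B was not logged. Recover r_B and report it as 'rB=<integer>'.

m = 5132
d = (-11, 3);  v_rel = (-12, 2),  |v_rel|² = 148
v_rel×d = (-12)·(3) − (2)·(-11) = -14
since m = R²·148 − (-14)²:  R² = (196 + 5132) / 148 = 36
R = √36 = 6  ⇒  r_B = 6 − 3 = 3

rB=3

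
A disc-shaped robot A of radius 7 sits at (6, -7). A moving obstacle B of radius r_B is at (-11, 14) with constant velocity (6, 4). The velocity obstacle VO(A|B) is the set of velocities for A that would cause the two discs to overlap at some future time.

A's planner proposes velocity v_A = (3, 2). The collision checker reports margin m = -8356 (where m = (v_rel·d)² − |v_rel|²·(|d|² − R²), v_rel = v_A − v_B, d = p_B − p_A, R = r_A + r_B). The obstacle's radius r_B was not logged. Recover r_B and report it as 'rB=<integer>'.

m = -8356
d = (-17, 21);  v_rel = (-3, -2),  |v_rel|² = 13
v_rel×d = (-3)·(21) − (-2)·(-17) = -97
since m = R²·13 − (-97)²:  R² = (9409 + -8356) / 13 = 81
R = √81 = 9  ⇒  r_B = 9 − 7 = 2

rB=2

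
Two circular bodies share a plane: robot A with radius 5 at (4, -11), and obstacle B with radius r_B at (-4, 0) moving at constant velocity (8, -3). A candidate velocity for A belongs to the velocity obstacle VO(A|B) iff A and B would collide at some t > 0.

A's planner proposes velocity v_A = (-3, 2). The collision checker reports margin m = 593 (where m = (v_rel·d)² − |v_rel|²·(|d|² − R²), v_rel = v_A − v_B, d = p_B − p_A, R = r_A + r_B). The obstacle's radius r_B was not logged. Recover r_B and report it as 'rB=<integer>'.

m = 593
d = (-8, 11);  v_rel = (-11, 5),  |v_rel|² = 146
v_rel×d = (-11)·(11) − (5)·(-8) = -81
since m = R²·146 − (-81)²:  R² = (6561 + 593) / 146 = 49
R = √49 = 7  ⇒  r_B = 7 − 5 = 2

rB=2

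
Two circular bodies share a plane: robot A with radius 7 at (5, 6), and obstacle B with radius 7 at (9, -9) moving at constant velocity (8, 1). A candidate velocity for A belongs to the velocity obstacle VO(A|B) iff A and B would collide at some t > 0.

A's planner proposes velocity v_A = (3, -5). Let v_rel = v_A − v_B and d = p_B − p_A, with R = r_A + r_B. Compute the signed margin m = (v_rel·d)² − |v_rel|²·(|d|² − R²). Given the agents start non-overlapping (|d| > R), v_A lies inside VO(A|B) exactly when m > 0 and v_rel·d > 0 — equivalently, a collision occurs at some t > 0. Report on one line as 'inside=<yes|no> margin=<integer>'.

d = (4, -15),  |d|² = 241;  R = 7+7 = 14,  c = 241−14² = 45
v_rel = (-5, -6),  |v_rel|² = 61;  v_rel·d = (-5)·(4) + (-6)·(-15) = 70
61·t² − 140·t + 45 = 0  ⇒  m = 70² − 61·45 = 2155
m = 2155 > 0,  v_rel·d = 70 > 0  ⇒  inside

inside=yes margin=2155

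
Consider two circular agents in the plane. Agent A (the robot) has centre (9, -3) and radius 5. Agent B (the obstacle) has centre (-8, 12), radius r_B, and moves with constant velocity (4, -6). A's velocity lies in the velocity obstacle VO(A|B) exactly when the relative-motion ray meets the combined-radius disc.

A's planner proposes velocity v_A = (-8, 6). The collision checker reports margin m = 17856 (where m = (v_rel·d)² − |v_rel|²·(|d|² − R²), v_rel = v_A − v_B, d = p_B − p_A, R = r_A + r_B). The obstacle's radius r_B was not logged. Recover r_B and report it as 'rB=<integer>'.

m = 17856
d = (-17, 15);  v_rel = (-12, 12),  |v_rel|² = 288
v_rel×d = (-12)·(15) − (12)·(-17) = 24
since m = R²·288 − 24²:  R² = (576 + 17856) / 288 = 64
R = √64 = 8  ⇒  r_B = 8 − 5 = 3

rB=3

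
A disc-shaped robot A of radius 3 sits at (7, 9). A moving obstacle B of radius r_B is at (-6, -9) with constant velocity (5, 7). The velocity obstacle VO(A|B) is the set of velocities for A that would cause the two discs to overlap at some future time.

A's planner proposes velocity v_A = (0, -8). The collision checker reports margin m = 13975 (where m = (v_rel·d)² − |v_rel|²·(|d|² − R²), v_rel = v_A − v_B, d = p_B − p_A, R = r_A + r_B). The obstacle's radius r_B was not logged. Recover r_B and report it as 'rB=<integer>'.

m = 13975
d = (-13, -18);  v_rel = (-5, -15),  |v_rel|² = 250
v_rel×d = (-5)·(-18) − (-15)·(-13) = -105
since m = R²·250 − (-105)²:  R² = (11025 + 13975) / 250 = 100
R = √100 = 10  ⇒  r_B = 10 − 3 = 7

rB=7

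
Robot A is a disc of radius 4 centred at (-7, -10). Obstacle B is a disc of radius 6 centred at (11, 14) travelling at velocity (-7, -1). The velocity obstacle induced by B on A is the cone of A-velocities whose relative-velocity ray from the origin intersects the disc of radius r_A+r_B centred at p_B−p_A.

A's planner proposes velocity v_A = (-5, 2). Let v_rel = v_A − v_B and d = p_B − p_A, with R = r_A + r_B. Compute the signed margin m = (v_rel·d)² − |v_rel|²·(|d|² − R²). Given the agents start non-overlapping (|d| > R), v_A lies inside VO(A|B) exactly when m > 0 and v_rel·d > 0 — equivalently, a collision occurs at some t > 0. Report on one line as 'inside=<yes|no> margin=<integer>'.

d = (18, 24),  |d|² = 900;  R = 4+6 = 10,  c = 900−10² = 800
v_rel = (2, 3),  |v_rel|² = 13;  v_rel·d = (2)·(18) + (3)·(24) = 108
13·t² − 216·t + 800 = 0  ⇒  m = 108² − 13·800 = 1264
m = 1264 > 0,  v_rel·d = 108 > 0  ⇒  inside

inside=yes margin=1264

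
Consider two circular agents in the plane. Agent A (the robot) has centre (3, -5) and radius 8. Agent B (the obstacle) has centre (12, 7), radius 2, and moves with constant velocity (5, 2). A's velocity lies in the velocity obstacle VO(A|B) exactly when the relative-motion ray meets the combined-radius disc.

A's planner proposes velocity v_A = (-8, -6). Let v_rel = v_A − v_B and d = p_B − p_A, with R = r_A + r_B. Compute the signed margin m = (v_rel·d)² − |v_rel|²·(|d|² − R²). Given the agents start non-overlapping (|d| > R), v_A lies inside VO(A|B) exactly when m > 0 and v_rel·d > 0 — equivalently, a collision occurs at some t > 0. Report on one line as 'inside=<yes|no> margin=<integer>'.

d = (9, 12),  |d|² = 225;  R = 8+2 = 10,  c = 225−10² = 125
v_rel = (-13, -8),  |v_rel|² = 233;  v_rel·d = (-13)·(9) + (-8)·(12) = -213
233·t² + 426·t + 125 = 0  ⇒  m = (-213)² − 233·125 = 16244
m = 16244 > 0,  v_rel·d = -213 < 0  ⇒  outside

inside=no margin=16244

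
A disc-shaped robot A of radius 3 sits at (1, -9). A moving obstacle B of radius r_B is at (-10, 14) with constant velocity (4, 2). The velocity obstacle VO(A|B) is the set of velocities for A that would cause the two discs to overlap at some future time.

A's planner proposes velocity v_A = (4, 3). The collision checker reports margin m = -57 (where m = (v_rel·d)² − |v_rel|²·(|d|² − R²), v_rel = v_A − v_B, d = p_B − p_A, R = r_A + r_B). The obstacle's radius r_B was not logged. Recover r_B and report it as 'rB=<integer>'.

m = -57
d = (-11, 23);  v_rel = (0, 1),  |v_rel|² = 1
v_rel×d = (0)·(23) − (1)·(-11) = 11
since m = R²·1 − 11²:  R² = (121 + -57) / 1 = 64
R = √64 = 8  ⇒  r_B = 8 − 3 = 5

rB=5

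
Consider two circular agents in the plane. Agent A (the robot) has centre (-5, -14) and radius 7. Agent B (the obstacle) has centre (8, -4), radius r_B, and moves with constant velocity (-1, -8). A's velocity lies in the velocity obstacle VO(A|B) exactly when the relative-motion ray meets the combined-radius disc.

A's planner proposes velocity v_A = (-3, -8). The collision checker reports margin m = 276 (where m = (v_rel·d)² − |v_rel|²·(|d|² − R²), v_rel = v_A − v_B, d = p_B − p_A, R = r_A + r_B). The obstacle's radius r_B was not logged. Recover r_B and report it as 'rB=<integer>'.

m = 276
d = (13, 10);  v_rel = (-2, 0),  |v_rel|² = 4
v_rel×d = (-2)·(10) − (0)·(13) = -20
since m = R²·4 − (-20)²:  R² = (400 + 276) / 4 = 169
R = √169 = 13  ⇒  r_B = 13 − 7 = 6

rB=6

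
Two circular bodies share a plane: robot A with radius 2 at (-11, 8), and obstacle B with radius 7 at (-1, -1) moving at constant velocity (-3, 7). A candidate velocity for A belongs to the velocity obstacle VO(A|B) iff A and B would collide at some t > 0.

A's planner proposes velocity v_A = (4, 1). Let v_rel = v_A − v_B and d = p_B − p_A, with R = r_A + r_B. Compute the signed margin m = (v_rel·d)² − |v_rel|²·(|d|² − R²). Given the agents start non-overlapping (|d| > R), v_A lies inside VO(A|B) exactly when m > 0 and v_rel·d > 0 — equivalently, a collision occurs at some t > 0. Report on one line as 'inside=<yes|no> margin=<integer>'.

d = (10, -9),  |d|² = 181;  R = 2+7 = 9,  c = 181−9² = 100
v_rel = (7, -6),  |v_rel|² = 85;  v_rel·d = (7)·(10) + (-6)·(-9) = 124
85·t² − 248·t + 100 = 0  ⇒  m = 124² − 85·100 = 6876
m = 6876 > 0,  v_rel·d = 124 > 0  ⇒  inside

inside=yes margin=6876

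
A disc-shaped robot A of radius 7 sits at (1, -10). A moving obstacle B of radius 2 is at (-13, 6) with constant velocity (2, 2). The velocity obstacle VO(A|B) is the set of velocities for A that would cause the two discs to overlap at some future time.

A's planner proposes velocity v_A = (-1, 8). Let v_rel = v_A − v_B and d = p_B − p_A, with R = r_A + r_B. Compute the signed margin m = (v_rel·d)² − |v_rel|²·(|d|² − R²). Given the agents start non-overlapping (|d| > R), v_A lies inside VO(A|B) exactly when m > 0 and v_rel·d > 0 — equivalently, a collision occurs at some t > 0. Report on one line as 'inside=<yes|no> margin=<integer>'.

d = (-14, 16),  |d|² = 452;  R = 7+2 = 9,  c = 452−9² = 371
v_rel = (-3, 6),  |v_rel|² = 45;  v_rel·d = (-3)·(-14) + (6)·(16) = 138
45·t² − 276·t + 371 = 0  ⇒  m = 138² − 45·371 = 2349
m = 2349 > 0,  v_rel·d = 138 > 0  ⇒  inside

inside=yes margin=2349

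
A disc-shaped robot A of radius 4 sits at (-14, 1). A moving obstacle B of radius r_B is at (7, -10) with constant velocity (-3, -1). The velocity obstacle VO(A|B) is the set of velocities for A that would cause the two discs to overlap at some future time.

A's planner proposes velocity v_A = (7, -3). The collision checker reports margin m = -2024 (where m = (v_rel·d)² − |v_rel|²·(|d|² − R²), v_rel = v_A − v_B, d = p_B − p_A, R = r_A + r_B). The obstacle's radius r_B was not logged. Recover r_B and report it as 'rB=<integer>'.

m = -2024
d = (21, -11);  v_rel = (10, -2),  |v_rel|² = 104
v_rel×d = (10)·(-11) − (-2)·(21) = -68
since m = R²·104 − (-68)²:  R² = (4624 + -2024) / 104 = 25
R = √25 = 5  ⇒  r_B = 5 − 4 = 1

rB=1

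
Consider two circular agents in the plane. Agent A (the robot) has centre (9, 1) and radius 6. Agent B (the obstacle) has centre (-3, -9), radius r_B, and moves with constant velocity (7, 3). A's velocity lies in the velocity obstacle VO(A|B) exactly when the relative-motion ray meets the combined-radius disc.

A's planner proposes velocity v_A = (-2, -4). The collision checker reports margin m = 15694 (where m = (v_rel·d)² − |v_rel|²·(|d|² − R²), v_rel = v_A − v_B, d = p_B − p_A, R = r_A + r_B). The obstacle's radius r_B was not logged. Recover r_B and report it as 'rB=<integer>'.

m = 15694
d = (-12, -10);  v_rel = (-9, -7),  |v_rel|² = 130
v_rel×d = (-9)·(-10) − (-7)·(-12) = 6
since m = R²·130 − 6²:  R² = (36 + 15694) / 130 = 121
R = √121 = 11  ⇒  r_B = 11 − 6 = 5

rB=5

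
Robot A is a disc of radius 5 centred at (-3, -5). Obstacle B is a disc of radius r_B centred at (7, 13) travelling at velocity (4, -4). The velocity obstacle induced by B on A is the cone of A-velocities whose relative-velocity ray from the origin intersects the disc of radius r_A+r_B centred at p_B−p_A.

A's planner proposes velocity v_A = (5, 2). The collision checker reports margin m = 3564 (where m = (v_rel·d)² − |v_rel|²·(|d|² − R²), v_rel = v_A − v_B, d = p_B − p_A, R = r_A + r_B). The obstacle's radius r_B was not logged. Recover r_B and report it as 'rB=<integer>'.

m = 3564
d = (10, 18);  v_rel = (1, 6),  |v_rel|² = 37
v_rel×d = (1)·(18) − (6)·(10) = -42
since m = R²·37 − (-42)²:  R² = (1764 + 3564) / 37 = 144
R = √144 = 12  ⇒  r_B = 12 − 5 = 7

rB=7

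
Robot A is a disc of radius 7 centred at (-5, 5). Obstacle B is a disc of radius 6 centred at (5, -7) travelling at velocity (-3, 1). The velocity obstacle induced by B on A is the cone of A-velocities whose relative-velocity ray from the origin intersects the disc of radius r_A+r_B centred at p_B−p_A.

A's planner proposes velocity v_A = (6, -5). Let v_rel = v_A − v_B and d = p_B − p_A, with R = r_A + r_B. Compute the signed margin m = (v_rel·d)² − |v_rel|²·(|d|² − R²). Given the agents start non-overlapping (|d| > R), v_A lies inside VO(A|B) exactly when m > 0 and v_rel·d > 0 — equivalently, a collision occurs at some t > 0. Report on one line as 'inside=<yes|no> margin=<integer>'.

d = (10, -12),  |d|² = 244;  R = 7+6 = 13,  c = 244−13² = 75
v_rel = (9, -6),  |v_rel|² = 117;  v_rel·d = (9)·(10) + (-6)·(-12) = 162
117·t² − 324·t + 75 = 0  ⇒  m = 162² − 117·75 = 17469
m = 17469 > 0,  v_rel·d = 162 > 0  ⇒  inside

inside=yes margin=17469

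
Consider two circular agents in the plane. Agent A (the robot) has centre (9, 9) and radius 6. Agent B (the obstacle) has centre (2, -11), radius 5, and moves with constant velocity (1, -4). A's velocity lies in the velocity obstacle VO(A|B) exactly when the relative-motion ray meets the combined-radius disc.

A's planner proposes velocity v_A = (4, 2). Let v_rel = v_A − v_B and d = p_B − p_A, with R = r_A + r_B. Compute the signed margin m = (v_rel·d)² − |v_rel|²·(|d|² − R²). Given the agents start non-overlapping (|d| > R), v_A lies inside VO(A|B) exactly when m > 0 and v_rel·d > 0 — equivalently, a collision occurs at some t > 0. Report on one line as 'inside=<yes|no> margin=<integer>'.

d = (-7, -20),  |d|² = 449;  R = 6+5 = 11,  c = 449−11² = 328
v_rel = (3, 6),  |v_rel|² = 45;  v_rel·d = (3)·(-7) + (6)·(-20) = -141
45·t² + 282·t + 328 = 0  ⇒  m = (-141)² − 45·328 = 5121
m = 5121 > 0,  v_rel·d = -141 < 0  ⇒  outside

inside=no margin=5121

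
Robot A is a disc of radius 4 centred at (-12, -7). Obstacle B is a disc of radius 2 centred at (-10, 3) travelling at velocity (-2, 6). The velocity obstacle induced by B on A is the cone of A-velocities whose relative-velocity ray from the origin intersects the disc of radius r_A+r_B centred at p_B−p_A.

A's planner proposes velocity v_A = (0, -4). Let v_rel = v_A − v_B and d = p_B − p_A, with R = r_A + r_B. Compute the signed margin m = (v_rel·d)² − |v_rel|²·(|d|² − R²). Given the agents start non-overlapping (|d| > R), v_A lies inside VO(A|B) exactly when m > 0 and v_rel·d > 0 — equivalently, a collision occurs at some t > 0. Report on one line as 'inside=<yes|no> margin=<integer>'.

d = (2, 10),  |d|² = 104;  R = 4+2 = 6,  c = 104−6² = 68
v_rel = (2, -10),  |v_rel|² = 104;  v_rel·d = (2)·(2) + (-10)·(10) = -96
104·t² + 192·t + 68 = 0  ⇒  m = (-96)² − 104·68 = 2144
m = 2144 > 0,  v_rel·d = -96 < 0  ⇒  outside

inside=no margin=2144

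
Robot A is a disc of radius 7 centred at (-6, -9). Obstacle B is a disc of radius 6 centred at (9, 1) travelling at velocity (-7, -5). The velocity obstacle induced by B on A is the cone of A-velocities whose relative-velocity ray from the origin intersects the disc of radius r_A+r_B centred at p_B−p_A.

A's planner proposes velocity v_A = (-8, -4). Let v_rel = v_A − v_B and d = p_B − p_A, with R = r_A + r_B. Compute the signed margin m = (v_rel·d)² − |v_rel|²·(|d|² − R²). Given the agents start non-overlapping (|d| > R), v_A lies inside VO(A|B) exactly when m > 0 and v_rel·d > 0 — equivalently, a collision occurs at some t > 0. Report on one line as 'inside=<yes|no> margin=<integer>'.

d = (15, 10),  |d|² = 325;  R = 7+6 = 13,  c = 325−13² = 156
v_rel = (-1, 1),  |v_rel|² = 2;  v_rel·d = (-1)·(15) + (1)·(10) = -5
2·t² + 10·t + 156 = 0  ⇒  m = (-5)² − 2·156 = -287
m = -287 < 0,  v_rel·d = -5 < 0  ⇒  outside

inside=no margin=-287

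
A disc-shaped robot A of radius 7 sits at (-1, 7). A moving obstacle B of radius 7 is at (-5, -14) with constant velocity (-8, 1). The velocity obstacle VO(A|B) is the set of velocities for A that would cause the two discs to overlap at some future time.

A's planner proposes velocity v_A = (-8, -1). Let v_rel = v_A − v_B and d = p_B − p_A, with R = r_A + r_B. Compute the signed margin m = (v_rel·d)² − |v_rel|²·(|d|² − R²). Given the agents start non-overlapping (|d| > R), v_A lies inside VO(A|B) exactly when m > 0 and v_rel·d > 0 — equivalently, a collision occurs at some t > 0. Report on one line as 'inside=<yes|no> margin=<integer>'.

d = (-4, -21),  |d|² = 457;  R = 7+7 = 14,  c = 457−14² = 261
v_rel = (0, -2),  |v_rel|² = 4;  v_rel·d = (0)·(-4) + (-2)·(-21) = 42
4·t² − 84·t + 261 = 0  ⇒  m = 42² − 4·261 = 720
m = 720 > 0,  v_rel·d = 42 > 0  ⇒  inside

inside=yes margin=720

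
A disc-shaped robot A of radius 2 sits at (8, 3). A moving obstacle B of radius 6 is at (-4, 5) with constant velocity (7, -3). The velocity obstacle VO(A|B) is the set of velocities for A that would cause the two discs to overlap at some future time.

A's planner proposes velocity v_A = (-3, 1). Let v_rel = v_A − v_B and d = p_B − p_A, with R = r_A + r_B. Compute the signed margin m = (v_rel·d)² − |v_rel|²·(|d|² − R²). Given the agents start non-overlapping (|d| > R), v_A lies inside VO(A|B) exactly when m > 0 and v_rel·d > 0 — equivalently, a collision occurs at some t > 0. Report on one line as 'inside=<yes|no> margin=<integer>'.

d = (-12, 2),  |d|² = 148;  R = 2+6 = 8,  c = 148−8² = 84
v_rel = (-10, 4),  |v_rel|² = 116;  v_rel·d = (-10)·(-12) + (4)·(2) = 128
116·t² − 256·t + 84 = 0  ⇒  m = 128² − 116·84 = 6640
m = 6640 > 0,  v_rel·d = 128 > 0  ⇒  inside

inside=yes margin=6640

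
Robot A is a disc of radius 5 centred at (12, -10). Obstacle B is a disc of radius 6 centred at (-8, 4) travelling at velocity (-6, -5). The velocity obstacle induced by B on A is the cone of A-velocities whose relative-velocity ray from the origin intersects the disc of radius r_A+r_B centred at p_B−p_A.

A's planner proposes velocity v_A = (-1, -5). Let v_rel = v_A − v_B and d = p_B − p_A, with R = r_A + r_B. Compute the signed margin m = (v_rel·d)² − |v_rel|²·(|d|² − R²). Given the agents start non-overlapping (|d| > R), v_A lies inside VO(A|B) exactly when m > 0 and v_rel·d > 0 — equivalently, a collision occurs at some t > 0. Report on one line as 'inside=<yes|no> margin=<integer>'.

d = (-20, 14),  |d|² = 596;  R = 5+6 = 11,  c = 596−11² = 475
v_rel = (5, 0),  |v_rel|² = 25;  v_rel·d = (5)·(-20) + (0)·(14) = -100
25·t² + 200·t + 475 = 0  ⇒  m = (-100)² − 25·475 = -1875
m = -1875 < 0,  v_rel·d = -100 < 0  ⇒  outside

inside=no margin=-1875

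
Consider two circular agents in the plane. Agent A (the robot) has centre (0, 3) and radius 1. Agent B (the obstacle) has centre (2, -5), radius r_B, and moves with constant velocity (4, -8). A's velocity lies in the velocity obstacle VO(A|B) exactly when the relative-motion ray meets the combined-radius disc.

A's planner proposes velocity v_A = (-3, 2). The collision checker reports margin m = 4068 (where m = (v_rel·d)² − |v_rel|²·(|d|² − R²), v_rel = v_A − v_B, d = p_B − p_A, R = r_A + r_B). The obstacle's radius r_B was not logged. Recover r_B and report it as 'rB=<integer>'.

m = 4068
d = (2, -8);  v_rel = (-7, 10),  |v_rel|² = 149
v_rel×d = (-7)·(-8) − (10)·(2) = 36
since m = R²·149 − 36²:  R² = (1296 + 4068) / 149 = 36
R = √36 = 6  ⇒  r_B = 6 − 1 = 5

rB=5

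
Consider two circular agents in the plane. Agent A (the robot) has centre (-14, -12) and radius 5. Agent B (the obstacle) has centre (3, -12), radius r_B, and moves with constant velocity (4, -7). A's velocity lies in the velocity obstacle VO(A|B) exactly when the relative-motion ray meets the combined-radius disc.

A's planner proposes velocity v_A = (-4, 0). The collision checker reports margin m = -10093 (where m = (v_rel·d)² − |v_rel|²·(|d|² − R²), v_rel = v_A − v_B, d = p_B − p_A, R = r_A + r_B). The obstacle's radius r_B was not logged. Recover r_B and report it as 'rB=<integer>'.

m = -10093
d = (17, 0);  v_rel = (-8, 7),  |v_rel|² = 113
v_rel×d = (-8)·(0) − (7)·(17) = -119
since m = R²·113 − (-119)²:  R² = (14161 + -10093) / 113 = 36
R = √36 = 6  ⇒  r_B = 6 − 5 = 1

rB=1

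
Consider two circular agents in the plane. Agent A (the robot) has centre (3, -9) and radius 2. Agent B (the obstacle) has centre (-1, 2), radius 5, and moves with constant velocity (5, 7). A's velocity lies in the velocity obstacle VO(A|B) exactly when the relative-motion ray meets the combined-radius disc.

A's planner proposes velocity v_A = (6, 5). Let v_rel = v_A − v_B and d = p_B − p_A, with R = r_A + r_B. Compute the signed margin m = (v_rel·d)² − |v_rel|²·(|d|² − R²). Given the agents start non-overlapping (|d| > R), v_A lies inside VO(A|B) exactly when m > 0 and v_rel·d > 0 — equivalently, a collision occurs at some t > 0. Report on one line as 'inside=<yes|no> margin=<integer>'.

d = (-4, 11),  |d|² = 137;  R = 2+5 = 7,  c = 137−7² = 88
v_rel = (1, -2),  |v_rel|² = 5;  v_rel·d = (1)·(-4) + (-2)·(11) = -26
5·t² + 52·t + 88 = 0  ⇒  m = (-26)² − 5·88 = 236
m = 236 > 0,  v_rel·d = -26 < 0  ⇒  outside

inside=no margin=236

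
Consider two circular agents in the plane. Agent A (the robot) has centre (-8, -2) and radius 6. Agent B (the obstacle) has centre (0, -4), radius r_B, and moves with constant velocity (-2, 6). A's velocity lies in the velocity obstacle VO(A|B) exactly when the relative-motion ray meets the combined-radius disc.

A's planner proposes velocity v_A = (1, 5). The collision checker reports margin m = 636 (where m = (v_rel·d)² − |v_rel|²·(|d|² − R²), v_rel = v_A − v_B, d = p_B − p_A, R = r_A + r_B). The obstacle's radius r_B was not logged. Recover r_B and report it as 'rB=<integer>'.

m = 636
d = (8, -2);  v_rel = (3, -1),  |v_rel|² = 10
v_rel×d = (3)·(-2) − (-1)·(8) = 2
since m = R²·10 − 2²:  R² = (4 + 636) / 10 = 64
R = √64 = 8  ⇒  r_B = 8 − 6 = 2

rB=2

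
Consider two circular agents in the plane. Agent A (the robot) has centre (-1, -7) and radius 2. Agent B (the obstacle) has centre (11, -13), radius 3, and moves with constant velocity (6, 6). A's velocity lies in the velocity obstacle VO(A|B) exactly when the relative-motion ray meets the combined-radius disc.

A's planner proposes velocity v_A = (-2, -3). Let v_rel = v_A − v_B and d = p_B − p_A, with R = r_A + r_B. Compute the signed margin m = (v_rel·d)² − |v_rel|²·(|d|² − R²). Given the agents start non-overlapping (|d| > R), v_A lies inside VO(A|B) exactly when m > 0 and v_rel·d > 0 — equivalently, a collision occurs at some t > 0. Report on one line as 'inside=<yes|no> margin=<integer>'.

d = (12, -6),  |d|² = 180;  R = 2+3 = 5,  c = 180−5² = 155
v_rel = (-8, -9),  |v_rel|² = 145;  v_rel·d = (-8)·(12) + (-9)·(-6) = -42
145·t² + 84·t + 155 = 0  ⇒  m = (-42)² − 145·155 = -20711
m = -20711 < 0,  v_rel·d = -42 < 0  ⇒  outside

inside=no margin=-20711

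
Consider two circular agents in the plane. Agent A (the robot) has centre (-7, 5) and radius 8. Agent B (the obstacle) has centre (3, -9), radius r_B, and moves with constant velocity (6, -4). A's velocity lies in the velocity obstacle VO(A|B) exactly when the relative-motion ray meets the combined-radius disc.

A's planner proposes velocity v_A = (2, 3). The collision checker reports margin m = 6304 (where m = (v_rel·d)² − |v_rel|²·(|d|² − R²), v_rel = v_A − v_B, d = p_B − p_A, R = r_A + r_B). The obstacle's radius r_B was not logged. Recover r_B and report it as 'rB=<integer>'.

m = 6304
d = (10, -14);  v_rel = (-4, 7),  |v_rel|² = 65
v_rel×d = (-4)·(-14) − (7)·(10) = -14
since m = R²·65 − (-14)²:  R² = (196 + 6304) / 65 = 100
R = √100 = 10  ⇒  r_B = 10 − 8 = 2

rB=2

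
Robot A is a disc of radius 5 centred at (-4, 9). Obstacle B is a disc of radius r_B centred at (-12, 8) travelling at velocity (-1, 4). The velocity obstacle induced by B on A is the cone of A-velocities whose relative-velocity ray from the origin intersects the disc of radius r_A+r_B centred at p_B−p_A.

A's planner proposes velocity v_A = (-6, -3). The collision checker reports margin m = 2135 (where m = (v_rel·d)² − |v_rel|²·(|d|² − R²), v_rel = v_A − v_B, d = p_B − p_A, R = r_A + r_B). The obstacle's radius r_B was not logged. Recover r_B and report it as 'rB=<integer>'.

m = 2135
d = (-8, -1);  v_rel = (-5, -7),  |v_rel|² = 74
v_rel×d = (-5)·(-1) − (-7)·(-8) = -51
since m = R²·74 − (-51)²:  R² = (2601 + 2135) / 74 = 64
R = √64 = 8  ⇒  r_B = 8 − 5 = 3

rB=3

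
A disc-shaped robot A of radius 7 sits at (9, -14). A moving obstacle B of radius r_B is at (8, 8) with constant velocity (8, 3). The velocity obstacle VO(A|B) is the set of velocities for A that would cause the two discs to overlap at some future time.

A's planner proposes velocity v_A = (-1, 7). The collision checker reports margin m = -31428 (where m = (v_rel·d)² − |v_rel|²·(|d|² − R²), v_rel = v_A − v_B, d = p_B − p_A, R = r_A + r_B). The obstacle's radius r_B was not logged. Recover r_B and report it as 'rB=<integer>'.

m = -31428
d = (-1, 22);  v_rel = (-9, 4),  |v_rel|² = 97
v_rel×d = (-9)·(22) − (4)·(-1) = -194
since m = R²·97 − (-194)²:  R² = (37636 + -31428) / 97 = 64
R = √64 = 8  ⇒  r_B = 8 − 7 = 1

rB=1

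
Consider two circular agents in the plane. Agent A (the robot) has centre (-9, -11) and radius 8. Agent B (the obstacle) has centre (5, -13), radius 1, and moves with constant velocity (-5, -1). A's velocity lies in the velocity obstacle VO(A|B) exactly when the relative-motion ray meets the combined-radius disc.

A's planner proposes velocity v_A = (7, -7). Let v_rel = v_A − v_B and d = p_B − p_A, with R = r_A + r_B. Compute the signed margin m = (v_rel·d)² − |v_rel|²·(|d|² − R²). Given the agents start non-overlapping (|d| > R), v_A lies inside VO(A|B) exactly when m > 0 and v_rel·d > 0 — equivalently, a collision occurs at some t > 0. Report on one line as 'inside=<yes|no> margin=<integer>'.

d = (14, -2),  |d|² = 200;  R = 8+1 = 9,  c = 200−9² = 119
v_rel = (12, -6),  |v_rel|² = 180;  v_rel·d = (12)·(14) + (-6)·(-2) = 180
180·t² − 360·t + 119 = 0  ⇒  m = 180² − 180·119 = 10980
m = 10980 > 0,  v_rel·d = 180 > 0  ⇒  inside

inside=yes margin=10980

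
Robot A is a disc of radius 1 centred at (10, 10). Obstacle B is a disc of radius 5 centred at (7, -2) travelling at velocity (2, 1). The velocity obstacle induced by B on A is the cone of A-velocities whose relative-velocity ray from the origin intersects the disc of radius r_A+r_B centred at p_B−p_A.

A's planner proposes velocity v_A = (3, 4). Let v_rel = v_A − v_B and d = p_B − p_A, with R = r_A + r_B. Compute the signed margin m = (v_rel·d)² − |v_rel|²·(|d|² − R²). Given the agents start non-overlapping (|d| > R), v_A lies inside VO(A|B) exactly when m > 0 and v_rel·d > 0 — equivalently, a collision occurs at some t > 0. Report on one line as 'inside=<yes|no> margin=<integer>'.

d = (-3, -12),  |d|² = 153;  R = 1+5 = 6,  c = 153−6² = 117
v_rel = (1, 3),  |v_rel|² = 10;  v_rel·d = (1)·(-3) + (3)·(-12) = -39
10·t² + 78·t + 117 = 0  ⇒  m = (-39)² − 10·117 = 351
m = 351 > 0,  v_rel·d = -39 < 0  ⇒  outside

inside=no margin=351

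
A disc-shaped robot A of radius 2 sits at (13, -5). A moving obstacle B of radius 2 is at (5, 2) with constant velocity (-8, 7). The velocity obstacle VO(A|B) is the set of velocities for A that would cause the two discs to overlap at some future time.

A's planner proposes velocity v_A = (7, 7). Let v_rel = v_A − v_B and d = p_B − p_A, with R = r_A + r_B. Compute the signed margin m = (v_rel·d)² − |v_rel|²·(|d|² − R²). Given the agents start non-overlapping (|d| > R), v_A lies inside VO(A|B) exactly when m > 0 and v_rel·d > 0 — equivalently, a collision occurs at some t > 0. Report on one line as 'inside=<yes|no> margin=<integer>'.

d = (-8, 7),  |d|² = 113;  R = 2+2 = 4,  c = 113−4² = 97
v_rel = (15, 0),  |v_rel|² = 225;  v_rel·d = (15)·(-8) + (0)·(7) = -120
225·t² + 240·t + 97 = 0  ⇒  m = (-120)² − 225·97 = -7425
m = -7425 < 0,  v_rel·d = -120 < 0  ⇒  outside

inside=no margin=-7425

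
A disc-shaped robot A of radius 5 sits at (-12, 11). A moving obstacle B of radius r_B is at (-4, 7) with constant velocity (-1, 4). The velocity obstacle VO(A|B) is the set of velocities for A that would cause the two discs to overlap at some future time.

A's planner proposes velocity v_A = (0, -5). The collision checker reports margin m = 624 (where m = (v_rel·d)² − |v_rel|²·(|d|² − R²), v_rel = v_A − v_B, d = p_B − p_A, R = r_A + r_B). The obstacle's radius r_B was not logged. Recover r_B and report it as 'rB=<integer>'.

m = 624
d = (8, -4);  v_rel = (1, -9),  |v_rel|² = 82
v_rel×d = (1)·(-4) − (-9)·(8) = 68
since m = R²·82 − 68²:  R² = (4624 + 624) / 82 = 64
R = √64 = 8  ⇒  r_B = 8 − 5 = 3

rB=3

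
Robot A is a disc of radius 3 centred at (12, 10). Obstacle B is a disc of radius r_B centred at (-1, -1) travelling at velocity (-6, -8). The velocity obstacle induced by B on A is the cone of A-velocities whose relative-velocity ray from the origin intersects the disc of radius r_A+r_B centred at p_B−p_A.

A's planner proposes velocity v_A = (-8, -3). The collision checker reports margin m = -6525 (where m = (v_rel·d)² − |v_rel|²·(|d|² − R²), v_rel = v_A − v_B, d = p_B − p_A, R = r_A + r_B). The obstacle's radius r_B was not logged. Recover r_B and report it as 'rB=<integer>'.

m = -6525
d = (-13, -11);  v_rel = (-2, 5),  |v_rel|² = 29
v_rel×d = (-2)·(-11) − (5)·(-13) = 87
since m = R²·29 − 87²:  R² = (7569 + -6525) / 29 = 36
R = √36 = 6  ⇒  r_B = 6 − 3 = 3

rB=3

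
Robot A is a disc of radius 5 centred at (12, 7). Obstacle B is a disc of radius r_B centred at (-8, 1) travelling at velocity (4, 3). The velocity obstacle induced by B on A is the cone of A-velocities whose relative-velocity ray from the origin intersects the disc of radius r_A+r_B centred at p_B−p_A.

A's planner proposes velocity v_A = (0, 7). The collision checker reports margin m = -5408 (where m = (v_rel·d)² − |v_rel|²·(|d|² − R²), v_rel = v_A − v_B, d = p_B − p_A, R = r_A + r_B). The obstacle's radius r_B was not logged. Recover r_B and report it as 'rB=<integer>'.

m = -5408
d = (-20, -6);  v_rel = (-4, 4),  |v_rel|² = 32
v_rel×d = (-4)·(-6) − (4)·(-20) = 104
since m = R²·32 − 104²:  R² = (10816 + -5408) / 32 = 169
R = √169 = 13  ⇒  r_B = 13 − 5 = 8

rB=8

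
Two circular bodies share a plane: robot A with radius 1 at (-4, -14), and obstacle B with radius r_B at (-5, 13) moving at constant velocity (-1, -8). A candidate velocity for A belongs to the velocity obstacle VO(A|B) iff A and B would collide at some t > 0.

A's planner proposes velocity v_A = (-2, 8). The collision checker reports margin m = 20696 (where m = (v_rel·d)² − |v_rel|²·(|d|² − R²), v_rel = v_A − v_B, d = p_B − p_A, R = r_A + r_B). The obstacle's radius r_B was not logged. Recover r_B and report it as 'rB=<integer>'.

m = 20696
d = (-1, 27);  v_rel = (-1, 16),  |v_rel|² = 257
v_rel×d = (-1)·(27) − (16)·(-1) = -11
since m = R²·257 − (-11)²:  R² = (121 + 20696) / 257 = 81
R = √81 = 9  ⇒  r_B = 9 − 1 = 8

rB=8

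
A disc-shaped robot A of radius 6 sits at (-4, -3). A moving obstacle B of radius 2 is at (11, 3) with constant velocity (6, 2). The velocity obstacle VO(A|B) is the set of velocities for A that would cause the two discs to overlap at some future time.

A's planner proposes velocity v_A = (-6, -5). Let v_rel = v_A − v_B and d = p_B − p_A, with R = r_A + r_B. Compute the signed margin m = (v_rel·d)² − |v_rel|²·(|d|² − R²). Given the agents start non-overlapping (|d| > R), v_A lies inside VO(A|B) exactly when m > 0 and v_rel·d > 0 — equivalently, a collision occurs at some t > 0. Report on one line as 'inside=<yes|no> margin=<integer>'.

d = (15, 6),  |d|² = 261;  R = 6+2 = 8,  c = 261−8² = 197
v_rel = (-12, -7),  |v_rel|² = 193;  v_rel·d = (-12)·(15) + (-7)·(6) = -222
193·t² + 444·t + 197 = 0  ⇒  m = (-222)² − 193·197 = 11263
m = 11263 > 0,  v_rel·d = -222 < 0  ⇒  outside

inside=no margin=11263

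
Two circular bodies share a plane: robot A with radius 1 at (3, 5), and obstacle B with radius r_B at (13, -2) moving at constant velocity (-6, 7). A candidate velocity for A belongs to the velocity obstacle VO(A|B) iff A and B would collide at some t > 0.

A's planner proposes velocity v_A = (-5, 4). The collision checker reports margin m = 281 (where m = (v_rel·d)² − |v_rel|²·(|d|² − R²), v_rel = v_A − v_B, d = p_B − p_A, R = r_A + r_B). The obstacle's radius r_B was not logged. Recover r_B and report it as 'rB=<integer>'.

m = 281
d = (10, -7);  v_rel = (1, -3),  |v_rel|² = 10
v_rel×d = (1)·(-7) − (-3)·(10) = 23
since m = R²·10 − 23²:  R² = (529 + 281) / 10 = 81
R = √81 = 9  ⇒  r_B = 9 − 1 = 8

rB=8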